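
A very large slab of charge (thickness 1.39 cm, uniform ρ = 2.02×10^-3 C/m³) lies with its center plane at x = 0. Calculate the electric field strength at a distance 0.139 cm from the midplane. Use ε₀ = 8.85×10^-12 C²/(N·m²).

By symmetry E is perpendicular to the slab. A Gaussian pillbox from −0.139 cm to +0.139 cm (face area A) lies entirely within the slab.
Q_enc = ρ·(2x)·A and flux = 2EA, so 2EA = 2ρxA/ε₀ ⇒ E = |ρ|x/ε₀.
E = (2.02×10^-3)(0.00139)/(8.85×10^-12) = 3.17×10^5 N/C.

|E| ≈ 3.17×10^5 N/C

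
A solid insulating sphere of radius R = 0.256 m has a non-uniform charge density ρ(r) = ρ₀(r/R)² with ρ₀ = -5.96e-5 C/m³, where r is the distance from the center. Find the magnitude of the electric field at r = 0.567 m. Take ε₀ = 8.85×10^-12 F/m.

|E| ≈ 7.03e4 N/C

Take a concentric spherical Gaussian surface of radius r = 0.567 m (r > R, all charge enclosed).
Q_enc = 4π ∫₀^R ρ₀(r'/R)^2 r'² dr' = 4πρ₀R³/5 = -2.513e-6 C.
By Gauss's law, ∮E·dA = E·4πr² = Q_enc/ε₀.
E = |Q_enc|/(4πε₀r²) = (2.513×10^-6)/(4π·8.85×10^-12·(0.567)²) = 7.03e4 N/C.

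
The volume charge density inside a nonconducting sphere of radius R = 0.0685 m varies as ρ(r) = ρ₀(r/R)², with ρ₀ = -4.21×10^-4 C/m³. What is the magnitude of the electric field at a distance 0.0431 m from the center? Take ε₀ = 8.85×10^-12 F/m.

1.62e5 N/C

By spherical symmetry E is radial; choose a Gaussian sphere of radius r = 0.0431 m (r < R).
Integrate the density: Q_enc = 4π ∫₀^r ρ₀(r'/R)^2 r'² dr' = 4πρ₀ r^5/(5·R²) = -3.354e-8 C.
Applying ∮E·dA = Q_enc/ε₀ with Φ = E(4πr²):
E = |Q_enc|/(4πε₀r²) = (3.354×10^-8)/(4π·8.85×10^-12·(0.0431)²) = 1.62e5 N/C.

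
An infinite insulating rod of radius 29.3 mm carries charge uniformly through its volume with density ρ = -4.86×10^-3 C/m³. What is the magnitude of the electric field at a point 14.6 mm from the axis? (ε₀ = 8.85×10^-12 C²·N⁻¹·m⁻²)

Choose a coaxial cylinder of radius r = 14.6 mm (arbitrary length L) as the Gaussian surface (r < R).
Charge inside radius r per length L is ρ·πr²·L, so λ_enc = ρπr² = -3.255×10^-6 C/m.
By Gauss's law (flux through the curved wall only), E·2πrL = λ_enc L/ε₀.
E = |λ_enc|/(2πε₀r) = (3.255e-6)/(2π·8.85×10^-12·0.0146) = 4.01e6 N/C.

E ≈ 4.01e6 V/m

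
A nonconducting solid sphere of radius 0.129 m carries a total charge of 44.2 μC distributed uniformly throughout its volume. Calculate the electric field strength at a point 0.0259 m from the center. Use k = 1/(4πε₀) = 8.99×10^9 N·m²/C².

4.79×10^6 N/C

Symmetry ⇒ E = E(r) r̂. Gaussian sphere of radius r = 0.0259 m (r < R).
Only the charge within r is enclosed: Q_enc = Q·(r/R)³ = (44.2 μC)·(0.0259 m/0.129 m)³ = 3.577e-7 C.
By Gauss's law, ∮E·dA = E·4πr² = Q_enc/ε₀.
E = k|Q_enc|/r² = (8.99×10^9)(3.577e-7)/(0.0259)² = 4.79×10^6 N/C.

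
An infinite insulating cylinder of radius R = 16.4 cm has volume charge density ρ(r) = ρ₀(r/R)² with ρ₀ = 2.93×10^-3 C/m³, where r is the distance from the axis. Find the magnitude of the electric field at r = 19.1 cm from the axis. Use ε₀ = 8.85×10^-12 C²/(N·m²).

Coaxial Gaussian cylinder, radius r = 19.1 cm, length L (r > R, full charge per length enclosed).
λ_enc = 2π ∫₀^R ρ₀(r'/R)^2 r' dr' = 2πρ₀R²/4 = 1.238e-4 C/m.
By Gauss's law (flux through the curved wall only), E·2πrL = λ_enc L/ε₀.
E = |λ_enc|/(2πε₀r) = (1.238×10^-4)/(2π·8.85×10^-12·0.191) = 1.17e7 N/C.

1.17×10^7 V/m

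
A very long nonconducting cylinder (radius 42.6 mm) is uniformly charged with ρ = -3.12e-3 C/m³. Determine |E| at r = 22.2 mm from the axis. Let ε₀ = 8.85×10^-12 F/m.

E = 3.91×10^6 N/C

By cylindrical symmetry E is radial; use a coaxial Gaussian cylinder of radius 22.2 mm and length L (r < R).
Charge inside radius r per length L is ρ·πr²·L, so λ_enc = ρπr² = -4.831e-6 C/m.
Gauss's law: E·2πrL = λ_enc L/ε₀.
E = |λ_enc|/(2πε₀r) = (4.831×10^-6)/(2π·8.85×10^-12·0.0222) = 3.91e6 N/C.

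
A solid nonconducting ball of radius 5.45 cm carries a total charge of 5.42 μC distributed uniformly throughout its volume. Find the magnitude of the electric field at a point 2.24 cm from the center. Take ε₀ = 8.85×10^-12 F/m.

6.74e6 N/C

By spherical symmetry E is radial; choose a Gaussian sphere of radius r = 2.24 cm (r < R).
Only the charge within r is enclosed: Q_enc = Q·(r/R)³ = (5.42 μC)·(2.24 cm/5.45 cm)³ = 3.763e-7 C.
Gauss's law: E·4πr² = Q_enc/ε₀.
E = |Q_enc|/(4πε₀r²) = (3.763e-7)/(4π·8.85×10^-12·(0.0224)²) = 6.74×10^6 N/C.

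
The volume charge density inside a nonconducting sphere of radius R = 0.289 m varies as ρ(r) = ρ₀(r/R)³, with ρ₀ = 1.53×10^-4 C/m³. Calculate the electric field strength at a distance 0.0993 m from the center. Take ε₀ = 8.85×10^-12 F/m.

E = 1.16e4 N/C

Symmetry ⇒ E = E(r) r̂. Gaussian sphere of radius r = 0.0993 m (r < R).
Integrate the density: Q_enc = 4π ∫₀^r ρ₀(r'/R)^3 r'² dr' = 4πρ₀ r^6/(6·R³) = 1.273e-8 C.
By Gauss's law, ∮E·dA = E·4πr² = Q_enc/ε₀.
E = |Q_enc|/(4πε₀r²) = (1.273×10^-8)/(4π·8.85×10^-12·(0.0993)²) = 1.16×10^4 N/C.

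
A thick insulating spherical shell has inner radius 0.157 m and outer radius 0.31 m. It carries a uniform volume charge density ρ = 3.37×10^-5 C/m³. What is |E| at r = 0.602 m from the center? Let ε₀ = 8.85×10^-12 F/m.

Take a concentric spherical Gaussian surface of radius r = 0.602 m (r > 0.31 m, enclosing the whole shell).
Q_enc = ρ·(4π/3)(b³ − a³) = (3.37×10^-5)·(4π/3)·((0.31)³ − (0.157)³) = 3.659e-6 C.
Applying ∮E·dA = Q_enc/ε₀ with Φ = E(4πr²):
E = |Q_enc|/(4πε₀r²) = (3.659×10^-6)/(4π·8.85×10^-12·(0.602)²) = 9.08×10^4 N/C.

|E| ≈ 9.08×10^4 N/C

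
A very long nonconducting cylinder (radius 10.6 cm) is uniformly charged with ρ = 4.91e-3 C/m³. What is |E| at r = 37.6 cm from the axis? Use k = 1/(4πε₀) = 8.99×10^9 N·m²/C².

Choose a coaxial cylinder of radius r = 37.6 cm (arbitrary length L) as the Gaussian surface (r > 10.6 cm, full cross-section enclosed).
λ_enc = ρ·πR² = (4.91×10^-3)π(0.106)² = 1.733e-4 C/m.
Gauss's law: E·2πrL = λ_enc L/ε₀.
E = 2k|λ_enc|/r = 2(8.99×10^9)(1.733e-4)/(0.376) = 8.29×10^6 N/C.

|E| ≈ 8.29×10^6 N/C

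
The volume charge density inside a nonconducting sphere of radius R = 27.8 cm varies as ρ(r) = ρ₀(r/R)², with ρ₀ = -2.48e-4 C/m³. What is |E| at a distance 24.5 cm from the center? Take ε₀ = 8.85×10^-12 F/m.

|E| = 1.07×10^6 N/C

Take a concentric spherical Gaussian surface of radius r = 24.5 cm (r < R).
Integrate the density: Q_enc = 4π ∫₀^r ρ₀(r'/R)^2 r'² dr' = 4πρ₀ r^5/(5·R²) = -7.119e-6 C.
Gauss's law: E·4πr² = Q_enc/ε₀.
E = |Q_enc|/(4πε₀r²) = (7.119×10^-6)/(4π·8.85×10^-12·(0.245)²) = 1.07×10^6 N/C.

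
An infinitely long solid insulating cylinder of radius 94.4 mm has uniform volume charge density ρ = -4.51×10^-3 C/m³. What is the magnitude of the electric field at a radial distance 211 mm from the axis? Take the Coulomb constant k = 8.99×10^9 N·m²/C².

Take a coaxial cylindrical Gaussian surface of radius r = 211 mm and length L (r > 94.4 mm, full cross-section enclosed).
λ_enc = ρ·πR² = (-4.51×10^-3)π(0.0944)² = -1.263×10^-4 C/m.
By Gauss's law (flux through the curved wall only), E·2πrL = λ_enc L/ε₀.
E = 2k|λ_enc|/r = 2(8.99×10^9)(1.263×10^-4)/(0.211) = 1.08e7 N/C.

1.08×10^7 N/C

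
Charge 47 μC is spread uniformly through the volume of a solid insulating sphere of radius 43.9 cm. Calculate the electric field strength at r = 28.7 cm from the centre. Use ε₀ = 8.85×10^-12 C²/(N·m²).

Symmetry ⇒ E = E(r) r̂. Gaussian sphere of radius r = 28.7 cm (r < R).
For a uniform sphere the enclosed fraction is (r/R)³, so Q_enc = (47 μC)(0.287/0.439)³ = 1.313×10^-5 C.
Gauss's law: E·4πr² = Q_enc/ε₀.
E = |Q_enc|/(4πε₀r²) = (1.313×10^-5)/(4π·8.85×10^-12·(0.287)²) = 1.43×10^6 N/C.

E ≈ 1.43×10^6 N/C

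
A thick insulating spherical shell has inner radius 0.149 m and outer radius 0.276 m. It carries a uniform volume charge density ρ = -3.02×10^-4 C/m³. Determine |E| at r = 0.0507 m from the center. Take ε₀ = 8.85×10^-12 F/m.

Take a concentric spherical Gaussian surface of radius r = 0.0507 m (r < 0.149 m, inside the empty cavity).
No charge is enclosed, so by Gauss's law E·4πr² = 0 ⇒ E = 0.

|E| = 0 V/m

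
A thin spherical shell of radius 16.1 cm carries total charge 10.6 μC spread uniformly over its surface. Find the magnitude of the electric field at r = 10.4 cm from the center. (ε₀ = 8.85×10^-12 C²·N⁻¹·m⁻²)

|E| = 0 N/C

Symmetry ⇒ E = E(r) r̂. Gaussian sphere of radius r = 10.4 cm (inside the shell, r < 16.1 cm).
No charge lies within this surface, so Q_enc = 0 and Gauss's law gives E·4πr² = 0 ⇒ E = 0.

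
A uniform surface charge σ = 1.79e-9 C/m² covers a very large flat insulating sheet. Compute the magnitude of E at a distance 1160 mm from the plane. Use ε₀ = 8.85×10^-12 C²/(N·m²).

E = 101 V/m

The symmetry is planar: E is normal to the sheet and the same magnitude on both sides. Take a pillbox straddling the sheet with end-cap area A.
Only the two end caps contribute flux: Φ = 2EA. With Q_enc = σA, Gauss's law gives E = |σ|/(2ε₀).
E = |σ|/(2ε₀) = (1.79e-9)/(2·8.85×10^-12) = 101 N/C.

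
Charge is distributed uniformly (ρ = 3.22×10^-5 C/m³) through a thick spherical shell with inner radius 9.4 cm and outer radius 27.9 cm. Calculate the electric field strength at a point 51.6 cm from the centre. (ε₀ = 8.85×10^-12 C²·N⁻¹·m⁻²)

9.51e4 N/C

Symmetry ⇒ E = E(r) r̂. Gaussian sphere of radius r = 51.6 cm (r > 27.9 cm, enclosing the whole shell).
Q_enc = ρ·(4π/3)(b³ − a³) = (3.22e-5)·(4π/3)·((0.279)³ − (0.094)³) = 2.817e-6 C.
By Gauss's law, ∮E·dA = E·4πr² = Q_enc/ε₀.
E = |Q_enc|/(4πε₀r²) = (2.817×10^-6)/(4π·8.85×10^-12·(0.516)²) = 9.51×10^4 N/C.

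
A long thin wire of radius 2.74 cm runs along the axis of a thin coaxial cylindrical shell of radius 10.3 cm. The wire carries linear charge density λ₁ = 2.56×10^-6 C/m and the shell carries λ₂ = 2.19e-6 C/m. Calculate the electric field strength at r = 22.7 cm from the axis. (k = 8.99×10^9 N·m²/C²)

E ≈ 3.76×10^5 N/C

By cylindrical symmetry E is radial; use a coaxial Gaussian cylinder of radius 22.7 cm and length L (r > 10.3 cm, enclosing both).
λ_enc = λ₁ + λ₂ = (2.56e-6) + (2.19×10^-6) = 4.75×10^-6 C/m.
Gauss's law: E·2πrL = λ_enc L/ε₀.
E = 2k|λ_enc|/r = 2(8.99×10^9)(4.75×10^-6)/(0.227) = 3.76e5 N/C.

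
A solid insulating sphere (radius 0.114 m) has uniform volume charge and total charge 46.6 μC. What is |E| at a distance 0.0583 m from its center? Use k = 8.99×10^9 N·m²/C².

|E| ≈ 1.65×10^7 N/C

Use a concentric Gaussian sphere at r = 0.0583 m (r < R).
Only the charge within r is enclosed: Q_enc = Q·(r/R)³ = (46.6 μC)·(0.0583 m/0.114 m)³ = 6.233×10^-6 C.
Applying ∮E·dA = Q_enc/ε₀ with Φ = E(4πr²):
E = k|Q_enc|/r² = (8.99×10^9)(6.233×10^-6)/(0.0583)² = 1.65e7 N/C.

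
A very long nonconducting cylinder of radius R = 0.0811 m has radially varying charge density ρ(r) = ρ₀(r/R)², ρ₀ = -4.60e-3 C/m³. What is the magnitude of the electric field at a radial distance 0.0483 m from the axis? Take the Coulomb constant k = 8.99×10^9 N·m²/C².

Take a coaxial cylindrical Gaussian surface of radius r = 0.0483 m and length L (r < R).
Integrating ρ over the cross-section to radius r: λ_enc = (2πρ₀/R²) ∫₀^r r'^3 dr' = 2πρ₀ r^4/(4·R²) = -5.979e-6 C/m.
Applying ∮E·dA = Q_enc/ε₀ with the end caps contributing no flux:
E = 2k|λ_enc|/r = 2(8.99×10^9)(5.979×10^-6)/(0.0483) = 2.23×10^6 N/C.

|E| ≈ 2.23×10^6 N/C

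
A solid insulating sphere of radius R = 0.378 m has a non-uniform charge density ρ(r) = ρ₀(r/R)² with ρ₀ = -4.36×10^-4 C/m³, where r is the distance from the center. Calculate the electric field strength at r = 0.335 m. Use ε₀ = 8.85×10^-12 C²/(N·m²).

|E| = 2.59e6 N/C

Symmetry ⇒ E = E(r) r̂. Gaussian sphere of radius r = 0.335 m (r < R).
Integrate the density: Q_enc = 4π ∫₀^r ρ₀(r'/R)^2 r'² dr' = 4πρ₀ r^5/(5·R²) = -3.236e-5 C.
Gauss's law: E·4πr² = Q_enc/ε₀.
E = |Q_enc|/(4πε₀r²) = (3.236×10^-5)/(4π·8.85×10^-12·(0.335)²) = 2.59×10^6 N/C.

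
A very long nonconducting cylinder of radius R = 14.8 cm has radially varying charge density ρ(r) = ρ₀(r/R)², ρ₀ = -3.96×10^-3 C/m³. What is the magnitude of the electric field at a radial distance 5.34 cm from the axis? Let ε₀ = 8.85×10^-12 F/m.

|E| ≈ 7.78×10^5 N/C

By cylindrical symmetry E is radial; use a coaxial Gaussian cylinder of radius 5.34 cm and length L (r < R).
Integrating ρ over the cross-section to radius r: λ_enc = (2πρ₀/R²) ∫₀^r r'^3 dr' = 2πρ₀ r^4/(4·R²) = -2.309e-6 C/m.
By Gauss's law (flux through the curved wall only), E·2πrL = λ_enc L/ε₀.
E = |λ_enc|/(2πε₀r) = (2.309×10^-6)/(2π·8.85×10^-12·0.0534) = 7.78×10^5 N/C.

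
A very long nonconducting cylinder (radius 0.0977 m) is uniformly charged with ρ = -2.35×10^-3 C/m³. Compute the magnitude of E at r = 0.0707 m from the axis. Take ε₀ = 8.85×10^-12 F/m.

9.39×10^6 N/C

By cylindrical symmetry E is radial; use a coaxial Gaussian cylinder of radius 0.0707 m and length L (r < R).
Charge inside radius r per length L is ρ·πr²·L, so λ_enc = ρπr² = -3.69e-5 C/m.
By Gauss's law (flux through the curved wall only), E·2πrL = λ_enc L/ε₀.
E = |λ_enc|/(2πε₀r) = (3.69e-5)/(2π·8.85×10^-12·0.0707) = 9.39×10^6 N/C.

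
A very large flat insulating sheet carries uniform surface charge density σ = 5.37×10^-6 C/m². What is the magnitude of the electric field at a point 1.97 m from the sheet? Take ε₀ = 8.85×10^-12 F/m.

E ≈ 3.03×10^5 N/C

Choose a cylindrical pillbox piercing the sheet, end faces (area A) parallel to it.
Flux Φ = 2EA and Q_enc = σA, so 2EA = σA/ε₀ ⇒ E = |σ|/(2ε₀), independent of distance.
E = |σ|/(2ε₀) = (5.37×10^-6)/(2·8.85×10^-12) = 3.03×10^5 N/C.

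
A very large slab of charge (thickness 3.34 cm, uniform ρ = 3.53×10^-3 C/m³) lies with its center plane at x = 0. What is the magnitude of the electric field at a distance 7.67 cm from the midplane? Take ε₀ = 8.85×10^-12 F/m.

The point |x| = 7.67 cm lies outside the slab (half-thickness 0.0167 m). A symmetric pillbox spanning the full slab encloses Q_enc = ρ·d·A.
Flux = 2EA ⇒ E = |ρ|d/(2ε₀), independent of distance outside.
E = (3.53×10^-3)(0.0334)/(2·8.85×10^-12) = 6.66×10^6 N/C.

E ≈ 6.66e6 N/C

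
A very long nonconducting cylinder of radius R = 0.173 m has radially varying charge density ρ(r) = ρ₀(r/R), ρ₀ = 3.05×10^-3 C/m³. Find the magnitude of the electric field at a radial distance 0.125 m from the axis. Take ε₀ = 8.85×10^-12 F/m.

|E| ≈ 1.04e7 N/C

By cylindrical symmetry E is radial; use a coaxial Gaussian cylinder of radius 0.125 m and length L (r < R).
Integrating ρ over the cross-section to radius r: λ_enc = (2πρ₀/R) ∫₀^r r'^2 dr' = 2πρ₀ r^3/(3·R) = 7.212e-5 C/m.
Since E is radial and uniform over the curved surface, Φ = E·2πrL = Q_enc/ε₀ = λ_enc L/ε₀.
E = |λ_enc|/(2πε₀r) = (7.212×10^-5)/(2π·8.85×10^-12·0.125) = 1.04×10^7 N/C.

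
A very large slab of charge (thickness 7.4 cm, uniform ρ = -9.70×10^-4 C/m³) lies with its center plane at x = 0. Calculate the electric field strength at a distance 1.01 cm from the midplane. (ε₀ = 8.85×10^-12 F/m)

E ≈ 1.11×10^6 N/C

By symmetry E is perpendicular to the slab. A Gaussian pillbox from −1.01 cm to +1.01 cm (face area A) lies entirely within the slab.
Q_enc = ρ·(2x)·A and flux = 2EA, so 2EA = 2ρxA/ε₀ ⇒ E = |ρ|x/ε₀.
E = (9.70×10^-4)(0.0101)/(8.85×10^-12) = 1.11e6 N/C.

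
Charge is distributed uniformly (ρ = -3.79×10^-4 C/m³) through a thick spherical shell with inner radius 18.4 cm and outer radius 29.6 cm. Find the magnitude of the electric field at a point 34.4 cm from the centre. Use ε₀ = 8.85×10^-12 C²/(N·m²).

2.38e6 N/C

Take a concentric spherical Gaussian surface of radius r = 34.4 cm (r > 29.6 cm, enclosing the whole shell).
Q_enc = ρ·(4π/3)(b³ − a³) = (-3.79×10^-4)·(4π/3)·((0.296)³ − (0.184)³) = -3.128e-5 C.
Since E is radial and uniform over the Gaussian sphere, Φ = E·4πr² = Q_enc/ε₀.
E = |Q_enc|/(4πε₀r²) = (3.128×10^-5)/(4π·8.85×10^-12·(0.344)²) = 2.38×10^6 N/C.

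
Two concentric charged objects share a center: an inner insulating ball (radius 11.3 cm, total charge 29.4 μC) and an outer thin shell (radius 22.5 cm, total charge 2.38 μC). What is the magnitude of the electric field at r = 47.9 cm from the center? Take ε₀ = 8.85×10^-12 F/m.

Take a concentric spherical Gaussian surface of radius r = 47.9 cm (r > 22.5 cm, enclosing both).
Q_enc = (29.4 μC) + (2.38 μC) = 3.178×10^-5 C.
Applying ∮E·dA = Q_enc/ε₀ with Φ = E(4πr²):
E = |Q_enc|/(4πε₀r²) = (3.178×10^-5)/(4π·8.85×10^-12·(0.479)²) = 1.25×10^6 N/C.

|E| ≈ 1.25e6 V/m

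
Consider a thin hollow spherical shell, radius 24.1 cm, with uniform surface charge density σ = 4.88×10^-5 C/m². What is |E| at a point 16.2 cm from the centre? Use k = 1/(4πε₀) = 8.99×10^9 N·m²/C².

|E| = 0 N/C

Take a concentric spherical Gaussian surface of radius r = 16.2 cm (inside the shell, r < 24.1 cm).
All the charge is outside the Gaussian surface: Q_enc = 0, hence E = 0 everywhere inside the shell.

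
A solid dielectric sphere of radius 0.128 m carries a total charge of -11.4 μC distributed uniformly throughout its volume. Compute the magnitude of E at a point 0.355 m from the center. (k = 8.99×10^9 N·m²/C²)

Take a concentric spherical Gaussian surface of radius r = 0.355 m (r > R, so the entire charge is enclosed).
Q_enc = -11.4 μC = -1.14×10^-5 C.
By Gauss's law, ∮E·dA = E·4πr² = Q_enc/ε₀.
E = k|Q_enc|/r² = (8.99×10^9)(1.14e-5)/(0.355)² = 8.13e5 N/C.

E ≈ 8.13×10^5 N/C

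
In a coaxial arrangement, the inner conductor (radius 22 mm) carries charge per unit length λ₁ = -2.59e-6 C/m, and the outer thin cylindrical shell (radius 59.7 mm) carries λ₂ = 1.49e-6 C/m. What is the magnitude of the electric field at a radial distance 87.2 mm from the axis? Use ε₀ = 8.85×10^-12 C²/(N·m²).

Coaxial Gaussian cylinder, radius r = 87.2 mm, length L (r > 59.7 mm, enclosing both).
λ_enc = λ₁ + λ₂ = (-2.59×10^-6) + (1.49e-6) = -1.10e-6 C/m.
Applying ∮E·dA = Q_enc/ε₀ with the end caps contributing no flux:
E = |λ_enc|/(2πε₀r) = (1.10×10^-6)/(2π·8.85×10^-12·0.0872) = 2.27e5 N/C.

|E| ≈ 2.27e5 V/m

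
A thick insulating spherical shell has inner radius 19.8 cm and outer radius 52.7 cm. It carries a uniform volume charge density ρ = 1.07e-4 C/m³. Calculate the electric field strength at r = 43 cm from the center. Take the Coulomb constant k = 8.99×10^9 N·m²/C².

By spherical symmetry E is radial; choose a Gaussian sphere of radius r = 43 cm (within the shell material, 19.8 cm < r < 52.7 cm).
Enclosed charge is the volume from a to r: Q_enc = (4π/3)ρ(r³ − a³) = 3.216×10^-5 C.
Since E is radial and uniform over the Gaussian sphere, Φ = E·4πr² = Q_enc/ε₀.
E = k|Q_enc|/r² = (8.99×10^9)(3.216e-5)/(0.43)² = 1.56×10^6 N/C.

E = 1.56×10^6 N/C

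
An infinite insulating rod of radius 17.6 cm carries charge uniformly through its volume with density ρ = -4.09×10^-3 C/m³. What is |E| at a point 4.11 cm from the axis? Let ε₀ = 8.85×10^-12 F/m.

9.50e6 N/C

By cylindrical symmetry E is radial; use a coaxial Gaussian cylinder of radius 4.11 cm and length L (r < R).
Enclosed charge per unit length: λ_enc = ρ·πr² = (-4.09×10^-3)π(0.0411)² = -2.17×10^-5 C/m.
Gauss's law: E·2πrL = λ_enc L/ε₀.
E = |λ_enc|/(2πε₀r) = (2.17×10^-5)/(2π·8.85×10^-12·0.0411) = 9.50e6 N/C.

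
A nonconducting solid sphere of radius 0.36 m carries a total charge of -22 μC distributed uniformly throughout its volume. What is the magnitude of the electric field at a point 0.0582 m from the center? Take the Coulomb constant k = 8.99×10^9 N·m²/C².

Symmetry ⇒ E = E(r) r̂. Gaussian sphere of radius r = 0.0582 m (r < R).
For a uniform sphere the enclosed fraction is (r/R)³, so Q_enc = (-22 μC)(0.0582/0.36)³ = -9.296×10^-8 C.
Applying ∮E·dA = Q_enc/ε₀ with Φ = E(4πr²):
E = k|Q_enc|/r² = (8.99×10^9)(9.296e-8)/(0.0582)² = 2.47e5 N/C.

2.47×10^5 N/C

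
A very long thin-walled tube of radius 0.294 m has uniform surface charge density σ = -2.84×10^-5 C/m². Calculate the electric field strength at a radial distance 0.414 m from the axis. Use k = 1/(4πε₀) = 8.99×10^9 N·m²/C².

2.28e6 V/m

By cylindrical symmetry E is radial; use a coaxial Gaussian cylinder of radius 0.414 m and length L (r > 0.294 m).
The whole shell is enclosed: λ_enc = σ·2πR = (-2.84e-5)·2π·(0.294) = -5.246×10^-5 C/m.
By Gauss's law (flux through the curved wall only), E·2πrL = λ_enc L/ε₀.
E = 2k|λ_enc|/r = 2(8.99×10^9)(5.246×10^-5)/(0.414) = 2.28×10^6 N/C.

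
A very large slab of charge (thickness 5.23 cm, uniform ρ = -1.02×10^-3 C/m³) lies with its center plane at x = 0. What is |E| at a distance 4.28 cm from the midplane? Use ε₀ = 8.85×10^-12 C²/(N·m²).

|E| = 3.01×10^6 V/m

The point |x| = 4.28 cm lies outside the slab (half-thickness 0.02615 m). A symmetric pillbox spanning the full slab encloses Q_enc = ρ·d·A.
Flux = 2EA ⇒ E = |ρ|d/(2ε₀), independent of distance outside.
E = (1.02×10^-3)(0.0523)/(2·8.85×10^-12) = 3.01×10^6 N/C.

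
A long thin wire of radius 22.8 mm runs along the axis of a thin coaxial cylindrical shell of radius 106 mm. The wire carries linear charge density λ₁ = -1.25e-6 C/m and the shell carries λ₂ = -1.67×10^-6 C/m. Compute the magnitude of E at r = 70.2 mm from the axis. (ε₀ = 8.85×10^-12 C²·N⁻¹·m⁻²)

|E| ≈ 3.20×10^5 N/C

Take a coaxial cylindrical Gaussian surface of radius r = 70.2 mm and length L (between the conductors, 22.8 mm < r < 106 mm).
The shell at 106 mm lies outside the Gaussian surface, so λ_enc = λ₁ = -1.25×10^-6 C/m.
By Gauss's law (flux through the curved wall only), E·2πrL = λ_enc L/ε₀.
E = |λ_enc|/(2πε₀r) = (1.25×10^-6)/(2π·8.85×10^-12·0.0702) = 3.20e5 N/C.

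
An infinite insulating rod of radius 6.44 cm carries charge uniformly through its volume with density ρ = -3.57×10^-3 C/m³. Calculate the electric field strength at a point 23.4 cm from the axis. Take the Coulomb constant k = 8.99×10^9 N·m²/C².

E = 3.57×10^6 N/C

Coaxial Gaussian cylinder, radius r = 23.4 cm, length L (r > 6.44 cm, full cross-section enclosed).
λ_enc = ρ·πR² = (-3.57e-3)π(0.0644)² = -4.651×10^-5 C/m.
By Gauss's law (flux through the curved wall only), E·2πrL = λ_enc L/ε₀.
E = 2k|λ_enc|/r = 2(8.99×10^9)(4.651e-5)/(0.234) = 3.57e6 N/C.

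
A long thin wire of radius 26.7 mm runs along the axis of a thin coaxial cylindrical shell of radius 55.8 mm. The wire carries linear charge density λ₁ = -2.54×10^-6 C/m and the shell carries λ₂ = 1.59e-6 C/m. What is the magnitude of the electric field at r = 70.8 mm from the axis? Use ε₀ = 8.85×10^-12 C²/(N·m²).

Coaxial Gaussian cylinder, radius r = 70.8 mm, length L (r > 55.8 mm, enclosing both).
λ_enc = λ₁ + λ₂ = (-2.54×10^-6) + (1.59×10^-6) = -9.50×10^-7 C/m.
Applying ∮E·dA = Q_enc/ε₀ with the end caps contributing no flux:
E = |λ_enc|/(2πε₀r) = (9.50×10^-7)/(2π·8.85×10^-12·0.0708) = 2.41e5 N/C.

E ≈ 2.41e5 N/C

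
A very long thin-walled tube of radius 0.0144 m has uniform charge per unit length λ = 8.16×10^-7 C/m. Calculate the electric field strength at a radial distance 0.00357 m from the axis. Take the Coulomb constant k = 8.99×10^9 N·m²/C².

Choose a coaxial cylinder of radius r = 0.00357 m (arbitrary length L) as the Gaussian surface (r < 0.0144 m, inside the shell).
All the surface charge lies outside this cylinder: Q_enc = 0, hence E = 0.

E = 0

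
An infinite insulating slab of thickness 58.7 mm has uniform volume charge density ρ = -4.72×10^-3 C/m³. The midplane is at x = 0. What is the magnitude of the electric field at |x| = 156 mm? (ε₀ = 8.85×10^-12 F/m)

|E| = 1.57×10^7 N/C

The point |x| = 156 mm lies outside the slab (half-thickness 0.02935 m). A symmetric pillbox spanning the full slab encloses Q_enc = ρ·d·A.
Flux = 2EA ⇒ E = |ρ|d/(2ε₀), independent of distance outside.
E = (4.72e-3)(0.0587)/(2·8.85×10^-12) = 1.57×10^7 N/C.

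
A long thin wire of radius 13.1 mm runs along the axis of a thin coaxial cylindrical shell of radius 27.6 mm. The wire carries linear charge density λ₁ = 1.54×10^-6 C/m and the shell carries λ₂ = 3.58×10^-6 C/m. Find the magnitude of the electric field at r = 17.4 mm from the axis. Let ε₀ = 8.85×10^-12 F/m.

E ≈ 1.59×10^6 N/C

Coaxial Gaussian cylinder, radius r = 17.4 mm, length L (between the conductors, 13.1 mm < r < 27.6 mm).
Only the inner wire is enclosed; the outer shell contributes nothing inside itself. λ_enc = λ₁ = 1.54×10^-6 C/m.
Applying ∮E·dA = Q_enc/ε₀ with the end caps contributing no flux:
E = |λ_enc|/(2πε₀r) = (1.54e-6)/(2π·8.85×10^-12·0.0174) = 1.59e6 N/C.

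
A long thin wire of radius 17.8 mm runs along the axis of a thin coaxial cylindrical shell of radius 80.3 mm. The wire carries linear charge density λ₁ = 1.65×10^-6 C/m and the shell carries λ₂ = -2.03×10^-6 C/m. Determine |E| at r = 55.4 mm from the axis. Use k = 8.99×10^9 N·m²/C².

E = 5.36e5 N/C

Take a coaxial cylindrical Gaussian surface of radius r = 55.4 mm and length L (between the conductors, 17.8 mm < r < 80.3 mm).
Only the inner wire is enclosed; the outer shell contributes nothing inside itself. λ_enc = λ₁ = 1.65×10^-6 C/m.
Gauss's law: E·2πrL = λ_enc L/ε₀.
E = 2k|λ_enc|/r = 2(8.99×10^9)(1.65e-6)/(0.0554) = 5.36×10^5 N/C.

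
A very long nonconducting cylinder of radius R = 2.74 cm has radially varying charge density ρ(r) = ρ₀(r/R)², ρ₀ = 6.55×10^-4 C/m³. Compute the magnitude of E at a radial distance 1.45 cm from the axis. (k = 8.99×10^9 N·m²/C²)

Choose a coaxial cylinder of radius r = 1.45 cm (arbitrary length L) as the Gaussian surface (r < R).
Integrating ρ over the cross-section to radius r: λ_enc = (2πρ₀/R²) ∫₀^r r'^3 dr' = 2πρ₀ r^4/(4·R²) = 6.058e-8 C/m.
Applying ∮E·dA = Q_enc/ε₀ with the end caps contributing no flux:
E = 2k|λ_enc|/r = 2(8.99×10^9)(6.058×10^-8)/(0.0145) = 7.51×10^4 N/C.

7.51e4 N/C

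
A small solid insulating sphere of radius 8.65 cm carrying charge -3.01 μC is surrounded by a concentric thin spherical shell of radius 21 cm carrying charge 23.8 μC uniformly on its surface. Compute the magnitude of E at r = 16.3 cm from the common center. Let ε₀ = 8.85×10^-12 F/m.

By spherical symmetry E is radial; choose a Gaussian sphere of radius r = 16.3 cm (between the bodies, 8.65 cm < r < 21 cm).
Only the inner charge is enclosed; the outer shell contributes nothing inside itself. Q_enc = -3.01 μC = -3.01×10^-6 C.
By Gauss's law, ∮E·dA = E·4πr² = Q_enc/ε₀.
E = |Q_enc|/(4πε₀r²) = (3.01×10^-6)/(4π·8.85×10^-12·(0.163)²) = 1.02×10^6 N/C.

|E| ≈ 1.02×10^6 N/C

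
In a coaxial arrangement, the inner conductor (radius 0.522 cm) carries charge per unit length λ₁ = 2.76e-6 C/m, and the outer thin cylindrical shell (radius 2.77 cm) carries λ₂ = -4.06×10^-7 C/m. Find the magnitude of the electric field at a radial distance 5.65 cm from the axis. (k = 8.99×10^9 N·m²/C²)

7.49e5 V/m

By cylindrical symmetry E is radial; use a coaxial Gaussian cylinder of radius 5.65 cm and length L (r > 2.77 cm, enclosing both).
λ_enc = λ₁ + λ₂ = (2.76×10^-6) + (-4.06×10^-7) = 2.354×10^-6 C/m.
Applying ∮E·dA = Q_enc/ε₀ with the end caps contributing no flux:
E = 2k|λ_enc|/r = 2(8.99×10^9)(2.354×10^-6)/(0.0565) = 7.49×10^5 N/C.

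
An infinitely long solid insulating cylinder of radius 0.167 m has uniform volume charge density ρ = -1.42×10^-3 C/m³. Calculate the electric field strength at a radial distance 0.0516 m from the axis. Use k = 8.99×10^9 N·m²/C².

E ≈ 4.14×10^6 V/m

Coaxial Gaussian cylinder, radius r = 0.0516 m, length L (r < R).
Enclosed charge per unit length: λ_enc = ρ·πr² = (-1.42e-3)π(0.0516)² = -1.188×10^-5 C/m.
Gauss's law: E·2πrL = λ_enc L/ε₀.
E = 2k|λ_enc|/r = 2(8.99×10^9)(1.188×10^-5)/(0.0516) = 4.14e6 N/C.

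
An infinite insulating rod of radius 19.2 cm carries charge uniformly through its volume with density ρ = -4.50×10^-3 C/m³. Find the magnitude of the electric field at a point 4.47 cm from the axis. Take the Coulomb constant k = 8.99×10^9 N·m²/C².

|E| ≈ 1.14e7 N/C

Coaxial Gaussian cylinder, radius r = 4.47 cm, length L (r < R).
Charge inside radius r per length L is ρ·πr²·L, so λ_enc = ρπr² = -2.825×10^-5 C/m.
By Gauss's law (flux through the curved wall only), E·2πrL = λ_enc L/ε₀.
E = 2k|λ_enc|/r = 2(8.99×10^9)(2.825×10^-5)/(0.0447) = 1.14e7 N/C.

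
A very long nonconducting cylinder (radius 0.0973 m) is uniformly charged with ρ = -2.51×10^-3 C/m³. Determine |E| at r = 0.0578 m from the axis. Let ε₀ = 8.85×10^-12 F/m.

E ≈ 8.20×10^6 N/C

Take a coaxial cylindrical Gaussian surface of radius r = 0.0578 m and length L (r < R).
Charge inside radius r per length L is ρ·πr²·L, so λ_enc = ρπr² = -2.634×10^-5 C/m.
Applying ∮E·dA = Q_enc/ε₀ with the end caps contributing no flux:
E = |λ_enc|/(2πε₀r) = (2.634×10^-5)/(2π·8.85×10^-12·0.0578) = 8.20×10^6 N/C.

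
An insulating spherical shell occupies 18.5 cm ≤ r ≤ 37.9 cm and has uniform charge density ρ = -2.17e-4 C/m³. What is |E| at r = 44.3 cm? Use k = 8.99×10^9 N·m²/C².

Use a concentric Gaussian sphere at r = 44.3 cm (r > 37.9 cm, enclosing the whole shell).
Q_enc = ρ·(4π/3)(b³ − a³) = (-2.17×10^-4)·(4π/3)·((0.379)³ − (0.185)³) = -4.373e-5 C.
Gauss's law: E·4πr² = Q_enc/ε₀.
E = k|Q_enc|/r² = (8.99×10^9)(4.373×10^-5)/(0.443)² = 2.00×10^6 N/C.

|E| ≈ 2.00×10^6 N/C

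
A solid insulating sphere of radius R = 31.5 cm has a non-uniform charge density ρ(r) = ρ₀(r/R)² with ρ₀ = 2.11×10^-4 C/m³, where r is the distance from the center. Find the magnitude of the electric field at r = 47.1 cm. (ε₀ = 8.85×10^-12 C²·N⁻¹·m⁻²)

E ≈ 6.72×10^5 N/C

By spherical symmetry E is radial; choose a Gaussian sphere of radius r = 47.1 cm (r > R, all charge enclosed).
Q_enc = 4π ∫₀^R ρ₀(r'/R)^2 r'² dr' = 4πρ₀R³/5 = 1.658×10^-5 C.
Applying ∮E·dA = Q_enc/ε₀ with Φ = E(4πr²):
E = |Q_enc|/(4πε₀r²) = (1.658×10^-5)/(4π·8.85×10^-12·(0.471)²) = 6.72×10^5 N/C.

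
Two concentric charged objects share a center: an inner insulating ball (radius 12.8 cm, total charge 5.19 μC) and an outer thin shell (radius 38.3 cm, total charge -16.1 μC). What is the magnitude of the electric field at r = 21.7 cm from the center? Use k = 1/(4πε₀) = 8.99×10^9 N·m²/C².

Symmetry ⇒ E = E(r) r̂. Gaussian sphere of radius r = 21.7 cm (between the bodies, 12.8 cm < r < 38.3 cm).
The shell at 38.3 cm lies outside the Gaussian surface, so Q_enc = 5.19 μC = 5.19e-6 C.
By Gauss's law, ∮E·dA = E·4πr² = Q_enc/ε₀.
E = k|Q_enc|/r² = (8.99×10^9)(5.19×10^-6)/(0.217)² = 9.91e5 N/C.

E ≈ 9.91×10^5 N/C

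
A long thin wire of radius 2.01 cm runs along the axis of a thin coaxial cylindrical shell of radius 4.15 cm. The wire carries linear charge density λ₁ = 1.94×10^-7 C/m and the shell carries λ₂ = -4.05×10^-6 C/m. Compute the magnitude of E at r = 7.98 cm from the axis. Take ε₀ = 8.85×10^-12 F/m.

E ≈ 8.69×10^5 N/C

Choose a coaxial cylinder of radius r = 7.98 cm (arbitrary length L) as the Gaussian surface (r > 4.15 cm, enclosing both).
λ_enc = λ₁ + λ₂ = (1.94×10^-7) + (-4.05×10^-6) = -3.856×10^-6 C/m.
Since E is radial and uniform over the curved surface, Φ = E·2πrL = Q_enc/ε₀ = λ_enc L/ε₀.
E = |λ_enc|/(2πε₀r) = (3.856×10^-6)/(2π·8.85×10^-12·0.0798) = 8.69×10^5 N/C.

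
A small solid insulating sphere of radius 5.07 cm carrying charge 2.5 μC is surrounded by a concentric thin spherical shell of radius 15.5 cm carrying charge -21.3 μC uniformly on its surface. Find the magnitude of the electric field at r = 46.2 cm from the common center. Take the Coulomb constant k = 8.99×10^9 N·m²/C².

|E| ≈ 7.92×10^5 N/C

By spherical symmetry E is radial; choose a Gaussian sphere of radius r = 46.2 cm (r > 15.5 cm, enclosing both).
Q_enc = (2.5 μC) + (-21.3 μC) = -1.88×10^-5 C.
Since E is radial and uniform over the Gaussian sphere, Φ = E·4πr² = Q_enc/ε₀.
E = k|Q_enc|/r² = (8.99×10^9)(1.88×10^-5)/(0.462)² = 7.92×10^5 N/C.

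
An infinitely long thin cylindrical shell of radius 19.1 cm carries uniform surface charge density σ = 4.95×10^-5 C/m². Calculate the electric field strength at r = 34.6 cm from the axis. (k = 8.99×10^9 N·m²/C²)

E = 3.09e6 V/m

By cylindrical symmetry E is radial; use a coaxial Gaussian cylinder of radius 34.6 cm and length L (r > 19.1 cm).
The whole shell is enclosed: λ_enc = σ·2πR = (4.95e-5)·2π·(0.191) = 5.94×10^-5 C/m.
Since E is radial and uniform over the curved surface, Φ = E·2πrL = Q_enc/ε₀ = λ_enc L/ε₀.
E = 2k|λ_enc|/r = 2(8.99×10^9)(5.94e-5)/(0.346) = 3.09×10^6 N/C.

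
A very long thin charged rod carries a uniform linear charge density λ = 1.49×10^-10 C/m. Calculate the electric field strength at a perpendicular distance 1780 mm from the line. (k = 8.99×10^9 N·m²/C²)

Take a coaxial cylindrical Gaussian surface of radius r = 1780 mm and length L.
Q_enc = λL, so λ_enc = 1.49×10^-10 C/m.
Since E is radial and uniform over the curved surface, Φ = E·2πrL = Q_enc/ε₀ = λ_enc L/ε₀.
E = 2k|λ_enc|/r = 2(8.99×10^9)(1.49e-10)/(1.78) = 1.51 N/C.

1.51 N/C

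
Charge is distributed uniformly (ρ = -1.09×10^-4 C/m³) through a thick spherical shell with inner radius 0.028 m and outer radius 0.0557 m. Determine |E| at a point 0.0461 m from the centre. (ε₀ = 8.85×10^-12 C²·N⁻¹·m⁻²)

Use a concentric Gaussian sphere at r = 0.0461 m (within the shell material, 0.028 m < r < 0.0557 m).
Enclosed charge is the volume from a to r: Q_enc = (4π/3)ρ(r³ − a³) = -3.471×10^-8 C.
Gauss's law: E·4πr² = Q_enc/ε₀.
E = |Q_enc|/(4πε₀r²) = (3.471×10^-8)/(4π·8.85×10^-12·(0.0461)²) = 1.47e5 N/C.

|E| = 1.47×10^5 N/C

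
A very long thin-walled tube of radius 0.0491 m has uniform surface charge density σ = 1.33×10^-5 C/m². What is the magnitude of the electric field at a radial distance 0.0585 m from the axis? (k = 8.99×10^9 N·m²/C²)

1.26e6 V/m

Choose a coaxial cylinder of radius r = 0.0585 m (arbitrary length L) as the Gaussian surface (r > 0.0491 m).
The whole shell is enclosed: λ_enc = σ·2πR = (1.33×10^-5)·2π·(0.0491) = 4.103e-6 C/m.
Gauss's law: E·2πrL = λ_enc L/ε₀.
E = 2k|λ_enc|/r = 2(8.99×10^9)(4.103×10^-6)/(0.0585) = 1.26×10^6 N/C.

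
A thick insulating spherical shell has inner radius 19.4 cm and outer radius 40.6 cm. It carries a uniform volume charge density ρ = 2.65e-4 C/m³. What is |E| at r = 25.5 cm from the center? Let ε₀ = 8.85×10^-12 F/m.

Take a concentric spherical Gaussian surface of radius r = 25.5 cm (within the shell material, 19.4 cm < r < 40.6 cm).
Only the shell between 19.4 cm and r is enclosed: Q_enc = ρ·(4π/3)(r³ − a³) = (2.65e-4)·(4π/3)·((0.255)³ − (0.194)³) = 1.03e-5 C.
By Gauss's law, ∮E·dA = E·4πr² = Q_enc/ε₀.
E = |Q_enc|/(4πε₀r²) = (1.03×10^-5)/(4π·8.85×10^-12·(0.255)²) = 1.42×10^6 N/C.

1.42×10^6 V/m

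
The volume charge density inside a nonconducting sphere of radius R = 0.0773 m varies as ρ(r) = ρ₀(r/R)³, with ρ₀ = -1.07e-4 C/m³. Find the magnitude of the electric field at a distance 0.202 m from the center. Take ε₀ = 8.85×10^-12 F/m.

Take a concentric spherical Gaussian surface of radius r = 0.202 m (r > R, all charge enclosed).
Q_enc = 4π ∫₀^R ρ₀(r'/R)^3 r'² dr' = 4πρ₀R³/6 = -1.035e-7 C.
By Gauss's law, ∮E·dA = E·4πr² = Q_enc/ε₀.
E = |Q_enc|/(4πε₀r²) = (1.035×10^-7)/(4π·8.85×10^-12·(0.202)²) = 2.28×10^4 N/C.

|E| = 2.28×10^4 N/C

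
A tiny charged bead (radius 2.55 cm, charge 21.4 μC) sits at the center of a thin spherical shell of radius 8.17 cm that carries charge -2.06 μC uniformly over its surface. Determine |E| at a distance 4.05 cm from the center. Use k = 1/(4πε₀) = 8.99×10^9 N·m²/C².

|E| = 1.17×10^8 V/m

Use a concentric Gaussian sphere at r = 4.05 cm (between the bodies, 2.55 cm < r < 8.17 cm).
Only the inner charge is enclosed; the outer shell contributes nothing inside itself. Q_enc = 21.4 μC = 2.14×10^-5 C.
Gauss's law: E·4πr² = Q_enc/ε₀.
E = k|Q_enc|/r² = (8.99×10^9)(2.14e-5)/(0.0405)² = 1.17×10^8 N/C.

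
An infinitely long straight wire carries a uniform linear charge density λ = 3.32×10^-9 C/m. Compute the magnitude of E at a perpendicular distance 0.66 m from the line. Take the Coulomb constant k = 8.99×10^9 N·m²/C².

|E| ≈ 90.4 N/C

By cylindrical symmetry E is radial; use a coaxial Gaussian cylinder of radius 0.66 m and length L.
Q_enc = λL, so λ_enc = 3.32e-9 C/m.
Applying ∮E·dA = Q_enc/ε₀ with the end caps contributing no flux:
E = 2k|λ_enc|/r = 2(8.99×10^9)(3.32e-9)/(0.66) = 90.4 N/C.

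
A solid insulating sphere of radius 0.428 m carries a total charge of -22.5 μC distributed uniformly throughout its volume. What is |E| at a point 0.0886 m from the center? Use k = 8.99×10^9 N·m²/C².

E ≈ 2.29e5 V/m

Take a concentric spherical Gaussian surface of radius r = 0.0886 m (r < R).
For a uniform sphere the enclosed fraction is (r/R)³, so Q_enc = (-22.5 μC)(0.0886/0.428)³ = -1.996×10^-7 C.
Since E is radial and uniform over the Gaussian sphere, Φ = E·4πr² = Q_enc/ε₀.
E = k|Q_enc|/r² = (8.99×10^9)(1.996e-7)/(0.0886)² = 2.29×10^5 N/C.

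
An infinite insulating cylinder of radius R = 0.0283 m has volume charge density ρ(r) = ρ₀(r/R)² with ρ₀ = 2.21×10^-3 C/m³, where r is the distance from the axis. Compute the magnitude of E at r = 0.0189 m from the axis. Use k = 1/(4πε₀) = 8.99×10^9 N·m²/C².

E = 5.26×10^5 V/m

Choose a coaxial cylinder of radius r = 0.0189 m (arbitrary length L) as the Gaussian surface (r < R).
λ_enc = ∫₀^r ρ(r')·2πr' dr' = (2πρ₀/R²)·r^4/4 = 5.531×10^-7 C/m.
Since E is radial and uniform over the curved surface, Φ = E·2πrL = Q_enc/ε₀ = λ_enc L/ε₀.
E = 2k|λ_enc|/r = 2(8.99×10^9)(5.531e-7)/(0.0189) = 5.26×10^5 N/C.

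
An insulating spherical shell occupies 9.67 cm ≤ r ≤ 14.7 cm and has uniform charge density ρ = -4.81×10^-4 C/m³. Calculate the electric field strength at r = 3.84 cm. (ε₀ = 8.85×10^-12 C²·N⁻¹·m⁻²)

Use a concentric Gaussian sphere at r = 3.84 cm (r < 9.67 cm, inside the empty cavity).
Q_enc = 0 (all charge lies at larger r); Gauss's law gives E = 0.

E = 0 (no enclosed charge)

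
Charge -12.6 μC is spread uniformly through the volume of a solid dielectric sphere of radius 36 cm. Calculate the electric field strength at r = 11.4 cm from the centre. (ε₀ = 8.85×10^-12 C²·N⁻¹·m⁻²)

Take a concentric spherical Gaussian surface of radius r = 11.4 cm (r < R).
Only the charge within r is enclosed: Q_enc = Q·(r/R)³ = (-12.6 μC)·(11.4 cm/36 cm)³ = -4.001×10^-7 C.
Applying ∮E·dA = Q_enc/ε₀ with Φ = E(4πr²):
E = |Q_enc|/(4πε₀r²) = (4.001×10^-7)/(4π·8.85×10^-12·(0.114)²) = 2.77×10^5 N/C.

E ≈ 2.77×10^5 N/C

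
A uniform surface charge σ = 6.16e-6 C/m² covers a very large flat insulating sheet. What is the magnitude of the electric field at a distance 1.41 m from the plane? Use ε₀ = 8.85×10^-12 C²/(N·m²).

The symmetry is planar: E is normal to the sheet and the same magnitude on both sides. Take a pillbox straddling the sheet with end-cap area A.
Only the two end caps contribute flux: Φ = 2EA. With Q_enc = σA, Gauss's law gives E = |σ|/(2ε₀).
E = |σ|/(2ε₀) = (6.16e-6)/(2·8.85×10^-12) = 3.48×10^5 N/C.

E ≈ 3.48×10^5 N/C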